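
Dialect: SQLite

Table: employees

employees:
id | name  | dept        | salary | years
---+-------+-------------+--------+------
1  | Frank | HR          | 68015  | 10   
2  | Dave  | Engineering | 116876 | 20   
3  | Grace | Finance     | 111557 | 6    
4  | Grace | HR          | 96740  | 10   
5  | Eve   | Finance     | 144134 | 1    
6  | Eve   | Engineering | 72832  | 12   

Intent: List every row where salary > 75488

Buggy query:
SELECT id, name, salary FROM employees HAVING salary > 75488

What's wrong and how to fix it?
Bug: This is a non-aggregate query (no GROUP BY, no aggregates), so in SQLite the HAVING clause is invalid here; a row-level condition belongs in WHERE

Fix: Replace HAVING with WHERE since the condition applies to individual rows

Corrected query:
SELECT id, name, salary FROM employees WHERE salary > 75488

Result:
id | name  | salary
---+-------+-------
2  | Dave  | 116876
3  | Grace | 111557
4  | Grace | 96740 
5  | Eve   | 144134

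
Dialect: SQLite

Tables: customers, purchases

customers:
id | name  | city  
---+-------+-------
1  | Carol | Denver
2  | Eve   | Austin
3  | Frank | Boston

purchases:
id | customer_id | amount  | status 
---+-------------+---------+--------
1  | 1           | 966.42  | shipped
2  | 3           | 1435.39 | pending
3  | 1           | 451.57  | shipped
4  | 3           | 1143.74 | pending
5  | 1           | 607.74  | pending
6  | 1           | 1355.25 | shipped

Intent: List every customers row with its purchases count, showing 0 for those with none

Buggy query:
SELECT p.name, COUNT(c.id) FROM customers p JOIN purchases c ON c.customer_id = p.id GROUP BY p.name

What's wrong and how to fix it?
Bug: INNER JOIN drops customers rows that have no matching purchases rows

Fix: Use LEFT JOIN so parents without children still appear (COUNT(c.id) gives 0)

Corrected query:
SELECT p.name, COUNT(c.id) FROM customers p LEFT JOIN purchases c ON c.customer_id = p.id GROUP BY p.name

Result:
name  | COUNT(c.id)
------+------------
Carol | 4          
Eve   | 0          
Frank | 2          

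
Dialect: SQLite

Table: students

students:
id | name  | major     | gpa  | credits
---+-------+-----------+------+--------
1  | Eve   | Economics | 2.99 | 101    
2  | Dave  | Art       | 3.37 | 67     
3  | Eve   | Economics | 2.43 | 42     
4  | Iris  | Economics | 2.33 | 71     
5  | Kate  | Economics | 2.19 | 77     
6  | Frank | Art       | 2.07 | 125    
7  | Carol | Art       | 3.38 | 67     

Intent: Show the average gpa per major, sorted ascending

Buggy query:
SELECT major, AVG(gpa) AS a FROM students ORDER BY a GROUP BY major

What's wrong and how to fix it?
Bug: ORDER BY appears before GROUP BY; SQL clause order requires GROUP BY first

Fix: Move ORDER BY to the end, after GROUP BY

Corrected query:
SELECT major, AVG(gpa) AS a FROM students GROUP BY major ORDER BY a

Result:
major     | a    
----------+------
Economics | 2.485
Art       | 2.94 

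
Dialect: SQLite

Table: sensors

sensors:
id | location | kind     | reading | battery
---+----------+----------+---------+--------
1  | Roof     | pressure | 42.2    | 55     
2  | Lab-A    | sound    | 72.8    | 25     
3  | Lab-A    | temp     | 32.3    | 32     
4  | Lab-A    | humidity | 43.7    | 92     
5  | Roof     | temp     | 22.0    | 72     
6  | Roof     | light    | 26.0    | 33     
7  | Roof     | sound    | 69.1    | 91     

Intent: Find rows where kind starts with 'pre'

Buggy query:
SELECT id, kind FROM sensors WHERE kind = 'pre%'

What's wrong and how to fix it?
Bug: Wildcards only work with LIKE; '=' treats '%' as a literal character

Fix: Use LIKE for wildcard pattern matching

Corrected query:
SELECT id, kind FROM sensors WHERE kind LIKE 'pre%'

Result:
id | kind    
---+---------
1  | pressure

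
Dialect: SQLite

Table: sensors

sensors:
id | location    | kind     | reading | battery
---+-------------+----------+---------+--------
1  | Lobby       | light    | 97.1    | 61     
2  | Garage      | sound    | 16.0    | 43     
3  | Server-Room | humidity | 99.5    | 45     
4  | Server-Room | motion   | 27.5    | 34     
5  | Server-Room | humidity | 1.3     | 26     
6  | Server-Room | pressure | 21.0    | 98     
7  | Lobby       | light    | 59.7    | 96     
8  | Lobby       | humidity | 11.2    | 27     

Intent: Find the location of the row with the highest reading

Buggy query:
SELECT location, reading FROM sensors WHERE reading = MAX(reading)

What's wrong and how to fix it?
Bug: WHERE is evaluated per row; an aggregate over the whole table isn't defined there

Fix: Wrap MAX in a scalar subquery so WHERE compares against a single value

Corrected query:
SELECT location, reading FROM sensors WHERE reading = (SELECT MAX(reading) FROM sensors)

Result:
location    | reading
------------+--------
Server-Room | 99.5   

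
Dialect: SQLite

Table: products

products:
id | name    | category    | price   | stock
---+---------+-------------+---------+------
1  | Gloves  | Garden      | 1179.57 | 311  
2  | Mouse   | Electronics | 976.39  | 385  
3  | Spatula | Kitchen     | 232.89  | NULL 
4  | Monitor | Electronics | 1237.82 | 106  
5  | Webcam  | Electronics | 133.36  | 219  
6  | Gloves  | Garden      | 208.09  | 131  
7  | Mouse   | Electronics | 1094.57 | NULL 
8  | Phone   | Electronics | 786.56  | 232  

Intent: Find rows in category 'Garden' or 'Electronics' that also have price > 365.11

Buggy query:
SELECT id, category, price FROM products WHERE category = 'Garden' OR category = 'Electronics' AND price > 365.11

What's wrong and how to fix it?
Bug: AND binds tighter than OR, so this parses as category = 'Garden' OR (category = 'Electronics' AND price > 365.11)

Fix: Add parentheses around the OR so the AND applies to both alternatives

Corrected query:
SELECT id, category, price FROM products WHERE (category = 'Garden' OR category = 'Electronics') AND price > 365.11

Result:
id | category    | price  
---+-------------+--------
1  | Garden      | 1179.57
2  | Electronics | 976.39 
4  | Electronics | 1237.82
7  | Electronics | 1094.57
8  | Electronics | 786.56 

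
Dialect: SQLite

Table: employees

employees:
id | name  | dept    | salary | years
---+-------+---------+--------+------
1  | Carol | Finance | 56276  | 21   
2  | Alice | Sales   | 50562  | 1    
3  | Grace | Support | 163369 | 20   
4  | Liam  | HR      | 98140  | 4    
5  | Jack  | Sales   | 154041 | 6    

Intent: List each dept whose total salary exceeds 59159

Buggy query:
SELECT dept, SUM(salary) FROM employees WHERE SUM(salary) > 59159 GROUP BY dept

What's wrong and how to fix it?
Bug: WHERE runs before GROUP BY, so aggregates aren't available there

Fix: Move the aggregate condition to a HAVING clause

Corrected query:
SELECT dept, SUM(salary) FROM employees GROUP BY dept HAVING SUM(salary) > 59159

Result:
dept    | SUM(salary)
--------+------------
HR      | 98140      
Sales   | 204603     
Support | 163369     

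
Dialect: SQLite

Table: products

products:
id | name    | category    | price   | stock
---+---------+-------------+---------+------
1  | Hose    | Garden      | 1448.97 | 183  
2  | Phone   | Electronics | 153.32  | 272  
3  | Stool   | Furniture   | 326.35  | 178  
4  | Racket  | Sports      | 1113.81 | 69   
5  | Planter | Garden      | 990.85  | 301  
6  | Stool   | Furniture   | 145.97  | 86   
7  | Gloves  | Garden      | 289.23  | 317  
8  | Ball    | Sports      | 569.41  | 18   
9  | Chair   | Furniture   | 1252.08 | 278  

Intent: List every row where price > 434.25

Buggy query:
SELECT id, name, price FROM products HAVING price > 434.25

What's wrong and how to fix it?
Bug: This is a non-aggregate query (no GROUP BY, no aggregates), so in SQLite the HAVING clause is invalid here; a row-level condition belongs in WHERE

Fix: Replace HAVING with WHERE since the condition applies to individual rows

Corrected query:
SELECT id, name, price FROM products WHERE price > 434.25

Result:
id | name    | price  
---+---------+--------
1  | Hose    | 1448.97
4  | Racket  | 1113.81
5  | Planter | 990.85 
8  | Ball    | 569.41 
9  | Chair   | 1252.08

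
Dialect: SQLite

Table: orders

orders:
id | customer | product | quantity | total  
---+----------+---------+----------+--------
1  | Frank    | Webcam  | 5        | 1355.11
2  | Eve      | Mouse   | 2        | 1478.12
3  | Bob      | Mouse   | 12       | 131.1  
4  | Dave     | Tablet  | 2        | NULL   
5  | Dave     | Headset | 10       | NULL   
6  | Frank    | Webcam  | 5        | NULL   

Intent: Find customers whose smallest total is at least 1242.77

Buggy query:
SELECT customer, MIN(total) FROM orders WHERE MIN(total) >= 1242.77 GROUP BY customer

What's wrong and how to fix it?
Bug: Aggregates like MIN are computed per group after WHERE runs

Fix: Replace WHERE with HAVING after the GROUP BY

Corrected query:
SELECT customer, MIN(total) FROM orders GROUP BY customer HAVING MIN(total) >= 1242.77

Result:
customer | MIN(total)
---------+-----------
Eve      | 1478.12   
Frank    | 1355.11   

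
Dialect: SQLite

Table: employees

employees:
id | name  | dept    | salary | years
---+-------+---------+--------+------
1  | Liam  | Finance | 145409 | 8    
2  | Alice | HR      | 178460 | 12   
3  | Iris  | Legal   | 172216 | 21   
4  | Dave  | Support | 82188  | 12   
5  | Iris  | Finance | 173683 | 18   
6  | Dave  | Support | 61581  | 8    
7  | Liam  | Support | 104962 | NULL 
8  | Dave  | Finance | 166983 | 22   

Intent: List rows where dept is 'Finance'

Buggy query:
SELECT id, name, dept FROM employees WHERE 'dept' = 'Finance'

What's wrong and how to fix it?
Bug: 'dept' in single quotes is a string literal, not the column; the comparison is literal-vs-literal and never true

Fix: Remove the quotes around the column name (or use double quotes for an identifier)

Corrected query:
SELECT id, name, dept FROM employees WHERE dept = 'Finance'

Result:
id | name | dept   
---+------+--------
1  | Liam | Finance
5  | Iris | Finance
8  | Dave | Finance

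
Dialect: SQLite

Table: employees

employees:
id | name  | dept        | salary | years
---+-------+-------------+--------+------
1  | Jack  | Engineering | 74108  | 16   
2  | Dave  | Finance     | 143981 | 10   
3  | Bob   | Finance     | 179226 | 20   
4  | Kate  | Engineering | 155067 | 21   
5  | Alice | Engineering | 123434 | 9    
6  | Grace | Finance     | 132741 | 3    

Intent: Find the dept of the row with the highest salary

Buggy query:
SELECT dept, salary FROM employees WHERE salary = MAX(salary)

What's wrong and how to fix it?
Bug: MAX(salary) is an aggregate and cannot be used directly in WHERE

Fix: Use a subquery: WHERE salary = (SELECT MAX(salary) FROM employees)

Corrected query:
SELECT dept, salary FROM employees WHERE salary = (SELECT MAX(salary) FROM employees)

Result:
dept    | salary
--------+-------
Finance | 179226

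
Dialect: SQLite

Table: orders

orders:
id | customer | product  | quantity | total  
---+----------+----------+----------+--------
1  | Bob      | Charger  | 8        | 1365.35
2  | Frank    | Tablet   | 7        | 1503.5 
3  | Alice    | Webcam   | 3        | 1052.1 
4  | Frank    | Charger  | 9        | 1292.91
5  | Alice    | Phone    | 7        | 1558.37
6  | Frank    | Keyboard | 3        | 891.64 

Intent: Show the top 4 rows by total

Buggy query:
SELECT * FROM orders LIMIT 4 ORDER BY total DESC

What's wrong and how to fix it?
Bug: LIMIT must come after ORDER BY

Fix: Swap the clauses: ORDER BY first, then LIMIT

Corrected query:
SELECT * FROM orders ORDER BY total DESC LIMIT 4

Result:
id | customer | product | quantity | total  
---+----------+---------+----------+--------
5  | Alice    | Phone   | 7        | 1558.37
2  | Frank    | Tablet  | 7        | 1503.5 
1  | Bob      | Charger | 8        | 1365.35
4  | Frank    | Charger | 9        | 1292.91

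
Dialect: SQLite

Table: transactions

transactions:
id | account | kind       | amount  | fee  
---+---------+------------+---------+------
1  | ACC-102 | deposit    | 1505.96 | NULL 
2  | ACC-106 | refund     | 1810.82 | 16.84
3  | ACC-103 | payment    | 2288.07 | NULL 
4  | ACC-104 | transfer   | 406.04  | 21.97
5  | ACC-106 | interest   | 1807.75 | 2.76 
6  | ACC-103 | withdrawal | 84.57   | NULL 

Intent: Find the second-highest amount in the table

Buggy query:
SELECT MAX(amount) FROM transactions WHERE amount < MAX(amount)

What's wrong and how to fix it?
Bug: MAX(amount) on the right of the comparison is an aggregate-in-WHERE error

Fix: Compute the overall MAX in a subquery, then take MAX of rows below it

Corrected query:
SELECT MAX(amount) FROM transactions WHERE amount < (SELECT MAX(amount) FROM transactions)

Result:
MAX(amount)
-----------
1810.82    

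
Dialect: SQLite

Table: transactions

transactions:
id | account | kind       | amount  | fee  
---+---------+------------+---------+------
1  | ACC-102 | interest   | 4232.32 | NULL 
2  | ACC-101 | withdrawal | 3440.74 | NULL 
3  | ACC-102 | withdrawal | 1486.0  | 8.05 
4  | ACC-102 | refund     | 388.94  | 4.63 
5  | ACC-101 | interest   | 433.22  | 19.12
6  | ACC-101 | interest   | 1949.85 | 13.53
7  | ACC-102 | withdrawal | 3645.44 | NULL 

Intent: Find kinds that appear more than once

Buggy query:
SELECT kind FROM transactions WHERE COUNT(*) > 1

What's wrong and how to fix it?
Bug: COUNT(*) is an aggregate and cannot be used in WHERE

Fix: GROUP BY kind, then filter groups with HAVING COUNT(*) > 1

Corrected query:
SELECT kind FROM transactions GROUP BY kind HAVING COUNT(*) > 1

Result:
kind      
----------
interest  
withdrawal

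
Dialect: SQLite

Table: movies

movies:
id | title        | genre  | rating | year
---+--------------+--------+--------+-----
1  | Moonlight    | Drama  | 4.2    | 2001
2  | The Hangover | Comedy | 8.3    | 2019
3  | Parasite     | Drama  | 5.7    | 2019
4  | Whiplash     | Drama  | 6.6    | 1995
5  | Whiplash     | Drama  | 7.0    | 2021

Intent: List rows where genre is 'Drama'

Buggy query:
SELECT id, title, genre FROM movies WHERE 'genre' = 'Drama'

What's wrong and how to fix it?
Bug: Single quotes denote string literals in SQL; the column name is being compared as a constant string

Fix: Reference the column as genre without single quotes

Corrected query:
SELECT id, title, genre FROM movies WHERE genre = 'Drama'

Result:
id | title     | genre
---+-----------+------
1  | Moonlight | Drama
3  | Parasite  | Drama
4  | Whiplash  | Drama
5  | Whiplash  | Drama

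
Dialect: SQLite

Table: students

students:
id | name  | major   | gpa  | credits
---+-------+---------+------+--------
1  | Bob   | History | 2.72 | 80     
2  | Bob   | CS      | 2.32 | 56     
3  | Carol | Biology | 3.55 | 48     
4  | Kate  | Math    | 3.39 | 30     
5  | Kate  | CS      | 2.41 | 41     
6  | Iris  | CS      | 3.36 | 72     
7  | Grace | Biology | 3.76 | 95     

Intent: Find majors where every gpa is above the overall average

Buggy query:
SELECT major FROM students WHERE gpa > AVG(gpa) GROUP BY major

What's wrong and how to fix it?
Bug: WHERE evaluates per row before aggregation, so AVG() is unavailable

Fix: Use a subquery for AVG and a HAVING MIN(...) filter so the condition holds for every row in the group

Corrected query:
SELECT major FROM students GROUP BY major HAVING MIN(gpa) > (SELECT AVG(gpa) FROM students)

Result:
major  
-------
Biology
Math   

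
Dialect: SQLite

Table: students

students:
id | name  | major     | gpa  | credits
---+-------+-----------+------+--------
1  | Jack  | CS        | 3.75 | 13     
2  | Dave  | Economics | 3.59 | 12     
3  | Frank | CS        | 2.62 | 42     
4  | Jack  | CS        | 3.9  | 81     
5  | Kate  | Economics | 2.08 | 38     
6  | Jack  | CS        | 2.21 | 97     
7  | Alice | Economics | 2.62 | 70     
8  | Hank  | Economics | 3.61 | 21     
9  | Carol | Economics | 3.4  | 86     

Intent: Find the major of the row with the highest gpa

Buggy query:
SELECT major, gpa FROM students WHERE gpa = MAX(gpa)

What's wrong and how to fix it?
Bug: MAX(gpa) is an aggregate and cannot be used directly in WHERE

Fix: Use a subquery: WHERE gpa = (SELECT MAX(gpa) FROM students)

Corrected query:
SELECT major, gpa FROM students WHERE gpa = (SELECT MAX(gpa) FROM students)

Result:
major | gpa
------+----
CS    | 3.9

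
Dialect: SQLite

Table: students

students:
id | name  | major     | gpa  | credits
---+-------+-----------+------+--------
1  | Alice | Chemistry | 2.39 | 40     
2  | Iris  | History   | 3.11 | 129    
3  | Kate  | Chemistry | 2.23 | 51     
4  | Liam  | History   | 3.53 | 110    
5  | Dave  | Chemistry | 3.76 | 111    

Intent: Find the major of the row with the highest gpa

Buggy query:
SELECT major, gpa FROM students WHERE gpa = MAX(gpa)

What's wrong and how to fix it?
Bug: MAX(gpa) is an aggregate and cannot be used directly in WHERE

Fix: Use a subquery: WHERE gpa = (SELECT MAX(gpa) FROM students)

Corrected query:
SELECT major, gpa FROM students WHERE gpa = (SELECT MAX(gpa) FROM students)

Result:
major     | gpa 
----------+-----
Chemistry | 3.76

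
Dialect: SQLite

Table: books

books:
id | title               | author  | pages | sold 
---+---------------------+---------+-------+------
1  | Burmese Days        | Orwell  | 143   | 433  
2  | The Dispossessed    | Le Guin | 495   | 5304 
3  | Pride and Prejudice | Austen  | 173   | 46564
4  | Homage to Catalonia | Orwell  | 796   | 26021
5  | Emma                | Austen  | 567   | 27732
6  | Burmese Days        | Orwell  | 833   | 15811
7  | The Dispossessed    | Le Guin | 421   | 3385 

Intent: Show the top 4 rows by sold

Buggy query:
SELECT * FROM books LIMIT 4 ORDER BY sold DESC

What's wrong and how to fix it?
Bug: ORDER BY cannot follow LIMIT; LIMIT is the final clause

Fix: Sort with ORDER BY, then apply LIMIT

Corrected query:
SELECT * FROM books ORDER BY sold DESC LIMIT 4

Result:
id | title               | author | pages | sold 
---+---------------------+--------+-------+------
3  | Pride and Prejudice | Austen | 173   | 46564
5  | Emma                | Austen | 567   | 27732
4  | Homage to Catalonia | Orwell | 796   | 26021
6  | Burmese Days        | Orwell | 833   | 15811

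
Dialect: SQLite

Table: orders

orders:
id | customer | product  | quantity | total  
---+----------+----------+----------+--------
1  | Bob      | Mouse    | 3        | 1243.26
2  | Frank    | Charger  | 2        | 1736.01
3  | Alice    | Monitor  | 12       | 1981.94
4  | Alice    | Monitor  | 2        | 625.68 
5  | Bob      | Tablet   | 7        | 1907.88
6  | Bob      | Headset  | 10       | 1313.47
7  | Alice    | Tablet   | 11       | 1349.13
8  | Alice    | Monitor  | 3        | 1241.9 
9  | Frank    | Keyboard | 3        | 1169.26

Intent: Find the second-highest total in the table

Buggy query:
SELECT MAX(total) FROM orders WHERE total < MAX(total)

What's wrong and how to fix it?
Bug: MAX(total) on the right of the comparison is an aggregate-in-WHERE error

Fix: Put the inner MAX in a scalar subquery

Corrected query:
SELECT MAX(total) FROM orders WHERE total < (SELECT MAX(total) FROM orders)

Result:
MAX(total)
----------
1907.88   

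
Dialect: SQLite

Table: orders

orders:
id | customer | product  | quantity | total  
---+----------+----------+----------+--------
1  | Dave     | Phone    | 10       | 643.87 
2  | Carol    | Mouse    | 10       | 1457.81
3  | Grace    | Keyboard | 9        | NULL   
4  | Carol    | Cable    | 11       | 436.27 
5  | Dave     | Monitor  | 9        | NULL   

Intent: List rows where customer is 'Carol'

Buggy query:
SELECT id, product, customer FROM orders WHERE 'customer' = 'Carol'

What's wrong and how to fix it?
Bug: 'customer' in single quotes is a string literal, not the column; the comparison is literal-vs-literal and never true

Fix: Remove the quotes around the column name (or use double quotes for an identifier)

Corrected query:
SELECT id, product, customer FROM orders WHERE customer = 'Carol'

Result:
id | product | customer
---+---------+---------
2  | Mouse   | Carol   
4  | Cable   | Carol   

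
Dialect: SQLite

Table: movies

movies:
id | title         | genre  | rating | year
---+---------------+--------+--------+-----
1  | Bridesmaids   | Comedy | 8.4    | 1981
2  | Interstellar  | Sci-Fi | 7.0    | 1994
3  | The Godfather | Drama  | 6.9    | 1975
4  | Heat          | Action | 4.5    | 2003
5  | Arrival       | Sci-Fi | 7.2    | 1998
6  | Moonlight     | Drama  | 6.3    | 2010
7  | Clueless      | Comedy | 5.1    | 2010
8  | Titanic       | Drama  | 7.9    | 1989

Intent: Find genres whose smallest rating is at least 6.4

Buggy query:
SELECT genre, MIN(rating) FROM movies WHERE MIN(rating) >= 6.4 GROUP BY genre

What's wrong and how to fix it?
Bug: MIN() in WHERE is a misuse of aggregate

Fix: Replace WHERE with HAVING after the GROUP BY

Corrected query:
SELECT genre, MIN(rating) FROM movies GROUP BY genre HAVING MIN(rating) >= 6.4

Result:
genre  | MIN(rating)
-------+------------
Sci-Fi | 7          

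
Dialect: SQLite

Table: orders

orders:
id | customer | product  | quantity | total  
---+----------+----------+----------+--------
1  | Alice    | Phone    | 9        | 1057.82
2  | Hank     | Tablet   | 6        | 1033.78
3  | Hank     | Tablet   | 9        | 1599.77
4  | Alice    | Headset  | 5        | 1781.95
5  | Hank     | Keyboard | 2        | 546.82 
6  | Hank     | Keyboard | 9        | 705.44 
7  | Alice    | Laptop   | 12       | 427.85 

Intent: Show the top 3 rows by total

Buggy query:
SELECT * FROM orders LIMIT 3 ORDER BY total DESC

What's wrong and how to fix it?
Bug: ORDER BY cannot follow LIMIT; LIMIT is the final clause

Fix: Swap the clauses: ORDER BY first, then LIMIT

Corrected query:
SELECT * FROM orders ORDER BY total DESC LIMIT 3

Result:
id | customer | product | quantity | total  
---+----------+---------+----------+--------
4  | Alice    | Headset | 5        | 1781.95
3  | Hank     | Tablet  | 9        | 1599.77
1  | Alice    | Phone   | 9        | 1057.82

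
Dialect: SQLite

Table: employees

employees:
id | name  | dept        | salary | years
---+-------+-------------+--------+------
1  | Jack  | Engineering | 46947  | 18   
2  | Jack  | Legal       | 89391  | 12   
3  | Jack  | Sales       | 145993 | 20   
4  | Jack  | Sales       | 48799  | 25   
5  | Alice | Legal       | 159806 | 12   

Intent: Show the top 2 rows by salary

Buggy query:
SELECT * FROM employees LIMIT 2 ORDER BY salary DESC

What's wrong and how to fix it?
Bug: ORDER BY cannot follow LIMIT; LIMIT is the final clause

Fix: Swap the clauses: ORDER BY first, then LIMIT

Corrected query:
SELECT * FROM employees ORDER BY salary DESC LIMIT 2

Result:
id | name  | dept  | salary | years
---+-------+-------+--------+------
5  | Alice | Legal | 159806 | 12   
3  | Jack  | Sales | 145993 | 20   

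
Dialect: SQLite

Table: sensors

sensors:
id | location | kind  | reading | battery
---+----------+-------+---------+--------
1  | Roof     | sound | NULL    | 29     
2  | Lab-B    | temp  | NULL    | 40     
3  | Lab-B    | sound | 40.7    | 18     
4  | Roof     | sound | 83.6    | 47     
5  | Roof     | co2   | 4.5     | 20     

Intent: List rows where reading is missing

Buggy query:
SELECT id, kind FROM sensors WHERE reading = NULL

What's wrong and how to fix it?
Bug: '= NULL' is always unknown in SQL three-valued logic, so no rows match

Fix: Replace '= NULL' with 'IS NULL'

Corrected query:
SELECT id, kind FROM sensors WHERE reading IS NULL

Result:
id | kind 
---+------
1  | sound
2  | temp 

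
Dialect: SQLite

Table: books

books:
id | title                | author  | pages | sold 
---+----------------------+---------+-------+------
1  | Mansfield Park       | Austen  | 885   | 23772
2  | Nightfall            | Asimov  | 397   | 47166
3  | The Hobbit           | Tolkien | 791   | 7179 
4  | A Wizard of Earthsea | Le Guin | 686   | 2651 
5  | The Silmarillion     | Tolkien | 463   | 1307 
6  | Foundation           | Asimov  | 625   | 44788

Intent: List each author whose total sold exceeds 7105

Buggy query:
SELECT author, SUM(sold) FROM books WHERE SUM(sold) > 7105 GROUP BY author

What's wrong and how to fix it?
Bug: WHERE runs before GROUP BY, so aggregates aren't available there

Fix: Use HAVING (which filters groups after aggregation) instead of WHERE

Corrected query:
SELECT author, SUM(sold) FROM books GROUP BY author HAVING SUM(sold) > 7105

Result:
author  | SUM(sold)
--------+----------
Asimov  | 91954    
Austen  | 23772    
Tolkien | 8486     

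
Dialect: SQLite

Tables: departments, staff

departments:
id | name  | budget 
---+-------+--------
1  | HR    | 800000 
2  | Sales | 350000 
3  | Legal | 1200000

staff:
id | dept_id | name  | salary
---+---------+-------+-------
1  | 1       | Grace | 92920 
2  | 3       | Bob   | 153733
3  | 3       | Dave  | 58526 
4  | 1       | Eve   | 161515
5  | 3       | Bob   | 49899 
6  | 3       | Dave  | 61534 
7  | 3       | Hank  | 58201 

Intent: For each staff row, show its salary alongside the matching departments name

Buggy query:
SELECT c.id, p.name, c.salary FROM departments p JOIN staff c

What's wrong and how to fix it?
Bug: Missing join condition: each staff row is matched to all departments rows instead of just its own

Fix: Specify the join condition linking the foreign key to the parent id

Corrected query:
SELECT c.id, p.name, c.salary FROM departments p JOIN staff c ON c.dept_id = p.id

Result:
id | name  | salary
---+-------+-------
1  | HR    | 92920 
2  | Legal | 153733
3  | Legal | 58526 
4  | HR    | 161515
5  | Legal | 49899 
6  | Legal | 61534 
7  | Legal | 58201 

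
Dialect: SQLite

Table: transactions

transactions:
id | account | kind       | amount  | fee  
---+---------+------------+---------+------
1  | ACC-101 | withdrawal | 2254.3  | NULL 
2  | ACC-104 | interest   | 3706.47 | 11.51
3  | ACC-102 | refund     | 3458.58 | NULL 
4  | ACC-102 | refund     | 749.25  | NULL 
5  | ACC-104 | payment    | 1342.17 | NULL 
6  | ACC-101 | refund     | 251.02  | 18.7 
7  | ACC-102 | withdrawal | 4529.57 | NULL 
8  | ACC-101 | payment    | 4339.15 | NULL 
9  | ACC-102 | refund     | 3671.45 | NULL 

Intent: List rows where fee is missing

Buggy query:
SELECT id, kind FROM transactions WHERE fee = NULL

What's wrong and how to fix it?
Bug: Comparing to NULL with '=' never matches; NULL = NULL is unknown, not true

Fix: Replace '= NULL' with 'IS NULL'

Corrected query:
SELECT id, kind FROM transactions WHERE fee IS NULL

Result:
id | kind      
---+-----------
1  | withdrawal
3  | refund    
4  | refund    
5  | payment   
7  | withdrawal
8  | payment   
9  | refund    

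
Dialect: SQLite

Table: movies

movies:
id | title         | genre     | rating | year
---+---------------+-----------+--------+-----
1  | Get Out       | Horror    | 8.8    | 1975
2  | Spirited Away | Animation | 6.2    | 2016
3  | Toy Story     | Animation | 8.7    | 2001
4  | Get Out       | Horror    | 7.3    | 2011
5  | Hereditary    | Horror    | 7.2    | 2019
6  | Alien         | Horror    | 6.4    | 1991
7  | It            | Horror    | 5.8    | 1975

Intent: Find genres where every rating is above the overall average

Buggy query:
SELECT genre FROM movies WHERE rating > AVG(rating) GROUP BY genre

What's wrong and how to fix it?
Bug: WHERE evaluates per row before aggregation, so AVG() is unavailable

Fix: Compute the overall average in a scalar subquery and compare each group's MIN against it in HAVING

Corrected query:
SELECT genre FROM movies GROUP BY genre HAVING MIN(rating) > (SELECT AVG(rating) FROM movies)

Result:
(no rows)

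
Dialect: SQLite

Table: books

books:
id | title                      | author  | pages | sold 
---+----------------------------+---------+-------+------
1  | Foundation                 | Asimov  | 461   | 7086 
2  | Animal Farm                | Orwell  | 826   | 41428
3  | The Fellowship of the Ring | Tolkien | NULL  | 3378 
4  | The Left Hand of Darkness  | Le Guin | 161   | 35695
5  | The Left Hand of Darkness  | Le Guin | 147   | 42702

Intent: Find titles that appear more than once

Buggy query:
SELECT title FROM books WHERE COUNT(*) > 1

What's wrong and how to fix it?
Bug: COUNT(*) is an aggregate and cannot be used in WHERE

Fix: GROUP BY title, then filter groups with HAVING COUNT(*) > 1

Corrected query:
SELECT title FROM books GROUP BY title HAVING COUNT(*) > 1

Result:
title                    
-------------------------
The Left Hand of Darkness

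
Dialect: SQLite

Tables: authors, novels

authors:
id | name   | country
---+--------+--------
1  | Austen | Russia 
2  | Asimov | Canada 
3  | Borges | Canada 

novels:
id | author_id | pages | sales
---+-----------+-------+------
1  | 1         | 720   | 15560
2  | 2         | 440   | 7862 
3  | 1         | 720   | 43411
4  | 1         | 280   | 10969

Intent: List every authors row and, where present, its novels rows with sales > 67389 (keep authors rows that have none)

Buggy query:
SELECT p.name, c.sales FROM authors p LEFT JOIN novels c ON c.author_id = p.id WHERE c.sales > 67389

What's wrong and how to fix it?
Bug: A WHERE condition on the right-hand table after LEFT JOIN drops unmatched parents

Fix: Move the right-table condition into the ON clause so unmatched parents are kept

Corrected query:
SELECT p.name, c.sales FROM authors p LEFT JOIN novels c ON c.author_id = p.id AND c.sales > 67389

Result:
name   | sales
-------+------
Austen | NULL 
Asimov | NULL 
Borges | NULL 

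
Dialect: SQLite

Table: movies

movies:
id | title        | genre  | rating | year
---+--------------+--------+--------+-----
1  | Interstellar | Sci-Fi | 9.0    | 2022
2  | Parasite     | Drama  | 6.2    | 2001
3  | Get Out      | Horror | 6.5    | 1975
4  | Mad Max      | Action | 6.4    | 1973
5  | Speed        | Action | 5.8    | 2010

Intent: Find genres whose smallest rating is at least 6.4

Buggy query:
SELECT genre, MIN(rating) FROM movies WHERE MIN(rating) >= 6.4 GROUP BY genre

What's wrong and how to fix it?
Bug: Aggregates like MIN are computed per group after WHERE runs

Fix: Replace WHERE with HAVING after the GROUP BY

Corrected query:
SELECT genre, MIN(rating) FROM movies GROUP BY genre HAVING MIN(rating) >= 6.4

Result:
genre  | MIN(rating)
-------+------------
Horror | 6.5        
Sci-Fi | 9          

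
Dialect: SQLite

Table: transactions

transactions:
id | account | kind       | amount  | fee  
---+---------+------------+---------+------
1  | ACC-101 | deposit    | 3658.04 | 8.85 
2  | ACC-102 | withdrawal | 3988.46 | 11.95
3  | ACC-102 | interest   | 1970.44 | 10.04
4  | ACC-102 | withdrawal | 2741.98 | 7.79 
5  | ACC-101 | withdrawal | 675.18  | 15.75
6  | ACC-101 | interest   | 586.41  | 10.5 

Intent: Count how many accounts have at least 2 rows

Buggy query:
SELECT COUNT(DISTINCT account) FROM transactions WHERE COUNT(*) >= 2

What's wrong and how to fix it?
Bug: COUNT(*) cannot appear in WHERE; the per-group count doesn't exist yet

Fix: Group first with HAVING COUNT(*) >= 2, then COUNT the resulting groups

Corrected query:
SELECT COUNT(*) FROM (SELECT account FROM transactions GROUP BY account HAVING COUNT(*) >= 2)

Result:
COUNT(*)
--------
2       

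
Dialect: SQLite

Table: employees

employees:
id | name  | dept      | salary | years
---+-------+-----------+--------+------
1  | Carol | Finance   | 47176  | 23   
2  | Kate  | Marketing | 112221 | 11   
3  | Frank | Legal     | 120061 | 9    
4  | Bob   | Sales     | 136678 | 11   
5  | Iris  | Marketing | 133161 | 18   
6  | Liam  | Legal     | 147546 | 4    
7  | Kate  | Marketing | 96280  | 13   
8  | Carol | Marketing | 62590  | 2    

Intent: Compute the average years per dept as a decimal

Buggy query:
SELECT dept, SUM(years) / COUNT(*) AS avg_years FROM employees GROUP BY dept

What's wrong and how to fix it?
Bug: Both operands are integers, so '/' performs integer division and truncates

Fix: Multiply by 1.0 (or CAST to REAL) to force floating-point division

Corrected query:
SELECT dept, SUM(years) * 1.0 / COUNT(*) AS avg_years FROM employees GROUP BY dept

Result:
dept      | avg_years
----------+----------
Finance   | 23       
Legal     | 6.5      
Marketing | 11       
Sales     | 11       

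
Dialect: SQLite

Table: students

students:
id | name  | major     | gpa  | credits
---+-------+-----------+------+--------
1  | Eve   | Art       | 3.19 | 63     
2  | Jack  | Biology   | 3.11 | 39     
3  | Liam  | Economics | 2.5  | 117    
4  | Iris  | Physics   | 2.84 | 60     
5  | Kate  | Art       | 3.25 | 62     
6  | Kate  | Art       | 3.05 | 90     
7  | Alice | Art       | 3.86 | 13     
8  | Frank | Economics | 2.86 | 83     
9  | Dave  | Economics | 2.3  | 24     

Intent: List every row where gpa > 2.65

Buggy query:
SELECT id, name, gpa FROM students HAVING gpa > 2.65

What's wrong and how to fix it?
Bug: HAVING filters the output of aggregation, but this query has no GROUP BY and no aggregate functions, so SQLite rejects it (HAVING clause on a non-aggregate query); the condition here is per row

Fix: Use WHERE for row-level filtering

Corrected query:
SELECT id, name, gpa FROM students WHERE gpa > 2.65

Result:
id | name  | gpa 
---+-------+-----
1  | Eve   | 3.19
2  | Jack  | 3.11
4  | Iris  | 2.84
5  | Kate  | 3.25
6  | Kate  | 3.05
7  | Alice | 3.86
8  | Frank | 2.86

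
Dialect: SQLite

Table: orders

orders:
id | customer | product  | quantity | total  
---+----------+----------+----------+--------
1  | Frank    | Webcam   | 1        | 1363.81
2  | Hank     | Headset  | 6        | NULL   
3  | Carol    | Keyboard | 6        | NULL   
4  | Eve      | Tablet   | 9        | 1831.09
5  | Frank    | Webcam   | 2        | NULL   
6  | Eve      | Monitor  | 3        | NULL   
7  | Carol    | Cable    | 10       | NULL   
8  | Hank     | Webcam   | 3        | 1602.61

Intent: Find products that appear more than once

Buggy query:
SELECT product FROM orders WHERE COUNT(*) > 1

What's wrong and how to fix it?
Bug: WHERE can't reference COUNT(*); aggregates are computed after WHERE

Fix: Group first, then use HAVING for the count condition

Corrected query:
SELECT product FROM orders GROUP BY product HAVING COUNT(*) > 1

Result:
product
-------
Webcam 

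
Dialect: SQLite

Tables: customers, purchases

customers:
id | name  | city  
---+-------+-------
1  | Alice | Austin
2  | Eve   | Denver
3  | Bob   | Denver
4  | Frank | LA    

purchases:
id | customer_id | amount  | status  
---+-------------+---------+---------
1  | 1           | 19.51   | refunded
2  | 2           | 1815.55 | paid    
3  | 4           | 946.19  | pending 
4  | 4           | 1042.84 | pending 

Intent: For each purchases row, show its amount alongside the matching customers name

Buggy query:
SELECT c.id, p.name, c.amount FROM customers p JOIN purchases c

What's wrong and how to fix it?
Bug: JOIN with no ON clause produces a cartesian product; every purchases row pairs with every customers row

Fix: Add ON c.customer_id = p.id to the JOIN

Corrected query:
SELECT c.id, p.name, c.amount FROM customers p JOIN purchases c ON c.customer_id = p.id

Result:
id | name  | amount 
---+-------+--------
1  | Alice | 19.51  
2  | Eve   | 1815.55
3  | Frank | 946.19 
4  | Frank | 1042.84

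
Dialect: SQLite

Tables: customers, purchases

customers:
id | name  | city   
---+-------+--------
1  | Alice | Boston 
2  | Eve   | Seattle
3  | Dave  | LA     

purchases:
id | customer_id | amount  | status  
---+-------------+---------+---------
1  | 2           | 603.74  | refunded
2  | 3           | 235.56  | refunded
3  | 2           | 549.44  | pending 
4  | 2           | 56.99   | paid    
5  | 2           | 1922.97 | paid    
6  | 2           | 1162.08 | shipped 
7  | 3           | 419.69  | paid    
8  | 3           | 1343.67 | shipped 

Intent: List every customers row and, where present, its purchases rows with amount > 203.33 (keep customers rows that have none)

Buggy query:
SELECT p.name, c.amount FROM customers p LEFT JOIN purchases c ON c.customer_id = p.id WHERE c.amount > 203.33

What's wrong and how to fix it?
Bug: Filtering c.amount in WHERE discards the NULL rows produced by LEFT JOIN, turning it into an inner join

Fix: Move the right-table condition into the ON clause so unmatched parents are kept

Corrected query:
SELECT p.name, c.amount FROM customers p LEFT JOIN purchases c ON c.customer_id = p.id AND c.amount > 203.33

Result:
name  | amount 
------+--------
Alice | NULL   
Eve   | 549.44 
Eve   | 603.74 
Eve   | 1162.08
Eve   | 1922.97
Dave  | 235.56 
Dave  | 419.69 
Dave  | 1343.67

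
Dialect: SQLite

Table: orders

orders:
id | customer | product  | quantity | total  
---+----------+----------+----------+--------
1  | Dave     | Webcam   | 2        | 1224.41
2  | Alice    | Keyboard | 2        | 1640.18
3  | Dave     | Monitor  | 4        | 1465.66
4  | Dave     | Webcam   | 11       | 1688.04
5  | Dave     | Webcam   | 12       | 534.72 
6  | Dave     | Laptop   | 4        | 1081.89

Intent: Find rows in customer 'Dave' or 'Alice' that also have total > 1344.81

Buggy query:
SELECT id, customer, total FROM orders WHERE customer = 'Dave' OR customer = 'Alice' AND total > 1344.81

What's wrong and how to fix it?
Bug: AND binds tighter than OR, so this parses as customer = 'Dave' OR (customer = 'Alice' AND total > 1344.81)

Fix: Add parentheses around the OR so the AND applies to both alternatives

Corrected query:
SELECT id, customer, total FROM orders WHERE (customer = 'Dave' OR customer = 'Alice') AND total > 1344.81

Result:
id | customer | total  
---+----------+--------
2  | Alice    | 1640.18
3  | Dave     | 1465.66
4  | Dave     | 1688.04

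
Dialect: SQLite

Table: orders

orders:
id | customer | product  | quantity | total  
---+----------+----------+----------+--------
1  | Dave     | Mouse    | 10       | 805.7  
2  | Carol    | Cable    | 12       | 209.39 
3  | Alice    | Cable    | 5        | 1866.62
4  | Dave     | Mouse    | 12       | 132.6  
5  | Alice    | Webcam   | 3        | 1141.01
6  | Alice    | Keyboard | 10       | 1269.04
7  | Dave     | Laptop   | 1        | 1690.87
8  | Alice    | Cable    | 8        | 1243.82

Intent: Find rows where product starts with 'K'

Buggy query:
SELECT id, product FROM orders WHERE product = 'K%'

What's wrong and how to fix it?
Bug: '=' compares the literal string including the % character; pattern matching needs LIKE

Fix: Replace '=' with LIKE so 'K%' is treated as a pattern

Corrected query:
SELECT id, product FROM orders WHERE product LIKE 'K%'

Result:
id | product 
---+---------
6  | Keyboard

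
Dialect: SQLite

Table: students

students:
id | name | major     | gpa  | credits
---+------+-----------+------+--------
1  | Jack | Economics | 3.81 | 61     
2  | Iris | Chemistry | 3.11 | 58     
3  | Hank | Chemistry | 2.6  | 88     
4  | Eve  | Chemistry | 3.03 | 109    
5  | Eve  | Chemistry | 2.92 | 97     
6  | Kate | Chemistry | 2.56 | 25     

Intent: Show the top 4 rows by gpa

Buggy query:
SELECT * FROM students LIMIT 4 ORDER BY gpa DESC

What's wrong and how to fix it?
Bug: LIMIT must come after ORDER BY

Fix: Sort with ORDER BY, then apply LIMIT

Corrected query:
SELECT * FROM students ORDER BY gpa DESC LIMIT 4

Result:
id | name | major     | gpa  | credits
---+------+-----------+------+--------
1  | Jack | Economics | 3.81 | 61     
2  | Iris | Chemistry | 3.11 | 58     
4  | Eve  | Chemistry | 3.03 | 109    
5  | Eve  | Chemistry | 2.92 | 97     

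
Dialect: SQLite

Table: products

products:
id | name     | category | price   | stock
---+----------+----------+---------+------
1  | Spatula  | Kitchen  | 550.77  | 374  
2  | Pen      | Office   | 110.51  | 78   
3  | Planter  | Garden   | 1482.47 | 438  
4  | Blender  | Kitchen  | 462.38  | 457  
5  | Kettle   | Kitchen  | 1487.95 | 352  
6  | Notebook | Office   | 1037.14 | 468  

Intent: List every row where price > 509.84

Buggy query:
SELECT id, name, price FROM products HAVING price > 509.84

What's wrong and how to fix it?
Bug: This is a non-aggregate query (no GROUP BY, no aggregates), so in SQLite the HAVING clause is invalid here; a row-level condition belongs in WHERE

Fix: Use WHERE for row-level filtering

Corrected query:
SELECT id, name, price FROM products WHERE price > 509.84

Result:
id | name     | price  
---+----------+--------
1  | Spatula  | 550.77 
3  | Planter  | 1482.47
5  | Kettle   | 1487.95
6  | Notebook | 1037.14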